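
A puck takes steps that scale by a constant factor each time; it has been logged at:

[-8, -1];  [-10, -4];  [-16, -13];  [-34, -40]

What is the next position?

[-88, -121]

Step-to-step displacements: [-2, -3], [-6, -9], [-18, -27]; each is 3× the previous.
step 4: [-34, -40] + [-54, -81] → [-88, -121]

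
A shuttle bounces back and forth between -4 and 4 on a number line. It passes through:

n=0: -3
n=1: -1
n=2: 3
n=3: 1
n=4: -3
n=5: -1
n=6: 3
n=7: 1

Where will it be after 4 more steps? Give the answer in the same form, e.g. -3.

The value travels 4 per step and bounces off the walls at -4 and 4.
  step 8: 1 → -3
  step 9: -3 → -1
  step 10: -1 → 3
  step 11: 3 → 1

1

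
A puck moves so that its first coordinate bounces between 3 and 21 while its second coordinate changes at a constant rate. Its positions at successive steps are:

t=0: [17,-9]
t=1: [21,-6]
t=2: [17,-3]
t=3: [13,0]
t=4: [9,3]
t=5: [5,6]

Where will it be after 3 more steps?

[13,15]

The first coordinate travels 4 per step and bounces off the walls at 3 and 21.
  step 6: 5 → 5
  step 7: 5 → 9
  step 8: 9 → 13
The second coordinate changes by +3 each step: at step 8 it is 15.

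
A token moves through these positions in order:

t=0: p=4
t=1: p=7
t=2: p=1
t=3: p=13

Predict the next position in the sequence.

The jumps are +3, -6, +12 — a geometric progression with ratio -2.
step 4: 13 − 24 → p=-11

p=-11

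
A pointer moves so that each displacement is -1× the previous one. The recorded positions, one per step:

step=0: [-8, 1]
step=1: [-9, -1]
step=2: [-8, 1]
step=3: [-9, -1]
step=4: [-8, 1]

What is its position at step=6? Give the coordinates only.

[-8, 1]

The jumps are [-1, -2], [+1, +2], [-1, -2], [+1, +2] — a geometric progression with ratio -1.
step 5: [-8, 1] + [-1, -2] → [-9, -1]
step 6: [-9, -1] + [+1, +2] → [-8, 1]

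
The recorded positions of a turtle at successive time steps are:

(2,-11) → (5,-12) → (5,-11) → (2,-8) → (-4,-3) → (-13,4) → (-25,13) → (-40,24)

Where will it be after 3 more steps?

Taking differences between consecutive positions: (+3,-1), (+0,+1), (-3,+3), (-6,+5), (-9,+7), (-12,+9), (-15,+11). These grow by (-3,+2) each step.
step 8: (-40,24) + (-18,+13) → (-58,37)
step 9: (-58,37) + (-21,+15) → (-79,52)
step 10: (-79,52) + (-24,+17) → (-103,69)

(-103,69)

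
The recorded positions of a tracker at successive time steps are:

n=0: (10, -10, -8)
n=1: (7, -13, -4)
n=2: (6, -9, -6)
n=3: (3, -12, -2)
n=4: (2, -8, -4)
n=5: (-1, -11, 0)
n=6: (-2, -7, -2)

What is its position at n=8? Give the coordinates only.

Differencing gives (-3, -3, +4), (-1, +4, -2), (-3, -3, +4), (-1, +4, -2), (-3, -3, +4), (-1, +4, -2). This is the pattern (-3, -3, +4), (-1, +4, -2) repeated.
step 7: apply (-3, -3, +4) → (-5, -10, 2)
step 8: apply (-1, +4, -2) → (-6, -6, 0)

(-6, -6, 0)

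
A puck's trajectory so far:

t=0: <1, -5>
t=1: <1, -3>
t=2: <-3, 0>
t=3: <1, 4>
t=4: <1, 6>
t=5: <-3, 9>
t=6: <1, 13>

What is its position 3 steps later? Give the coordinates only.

<1, 22>

Differencing gives <+0, +2>, <-4, +3>, <+4, +4>, <+0, +2>, <-4, +3>, <+4, +4>. This is the pattern <+0, +2>, <-4, +3>, <+4, +4> repeated.
step 7: apply <+0, +2> → <1, 15>
step 8: apply <-4, +3> → <-3, 18>
step 9: apply <+4, +4> → <1, 22>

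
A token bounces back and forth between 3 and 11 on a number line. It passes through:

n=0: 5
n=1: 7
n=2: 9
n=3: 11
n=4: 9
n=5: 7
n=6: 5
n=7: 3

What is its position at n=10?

The value reflects between 3 and 11, moving 2 per step.
  step 8: 3 → 5
  step 9: 5 → 7
  step 10: 7 → 9

9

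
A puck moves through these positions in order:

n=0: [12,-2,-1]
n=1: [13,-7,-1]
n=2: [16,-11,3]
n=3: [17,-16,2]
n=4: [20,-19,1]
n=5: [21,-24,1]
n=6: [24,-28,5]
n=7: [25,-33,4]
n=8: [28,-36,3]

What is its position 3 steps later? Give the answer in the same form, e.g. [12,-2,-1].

[33,-50,6]

Step-to-step displacements: [+1,-5,+0], [+3,-4,+4], [+1,-5,-1], [+3,-3,-1], [+1,-5,+0], [+3,-4,+4], [+1,-5,-1], [+3,-3,-1] — a repeating cycle of length 4.
step 9: apply [+1,-5,+0] → [29,-41,3]
step 10: apply [+3,-4,+4] → [32,-45,7]
step 11: apply [+1,-5,-1] → [33,-50,6]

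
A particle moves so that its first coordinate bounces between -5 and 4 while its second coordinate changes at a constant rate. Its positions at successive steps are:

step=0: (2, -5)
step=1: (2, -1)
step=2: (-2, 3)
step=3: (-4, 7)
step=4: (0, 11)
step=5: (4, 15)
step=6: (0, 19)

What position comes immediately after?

The first coordinate reflects between -5 and 4, moving 4 per step.
  step 7: 0 → -4
The second coordinate changes by +4 each step: at step 7 it is 23.

(-4, 23)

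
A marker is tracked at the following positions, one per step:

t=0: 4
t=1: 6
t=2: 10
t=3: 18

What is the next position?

34

Consecutive displacements +2, +4, +8 scale by a factor of 2 each step.
step 4: 18 + 16 → 34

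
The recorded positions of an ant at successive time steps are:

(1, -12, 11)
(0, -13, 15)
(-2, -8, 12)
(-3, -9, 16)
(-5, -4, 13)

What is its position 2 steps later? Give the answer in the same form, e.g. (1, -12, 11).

The moves between consecutive positions are (-1, -1, +4), (-2, +5, -3), (-1, -1, +4), (-2, +5, -3); they repeat the 2-cycle [(-1, -1, +4), (-2, +5, -3)].
step 5: apply (-1, -1, +4) → (-6, -5, 17)
step 6: apply (-2, +5, -3) → (-8, 0, 14)

(-8, 0, 14)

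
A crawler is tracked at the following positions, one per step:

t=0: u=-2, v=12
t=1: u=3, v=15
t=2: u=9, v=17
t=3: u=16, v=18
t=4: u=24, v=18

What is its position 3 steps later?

Taking differences between consecutive positions: (+5, +3), (+6, +2), (+7, +1), (+8, +0). These grow by (+1, -1) each step.
step 5: u=24, v=18 + (+9, -1) → u=33, v=17
step 6: u=33, v=17 + (+10, -2) → u=43, v=15
step 7: u=43, v=15 + (+11, -3) → u=54, v=12

u=54, v=12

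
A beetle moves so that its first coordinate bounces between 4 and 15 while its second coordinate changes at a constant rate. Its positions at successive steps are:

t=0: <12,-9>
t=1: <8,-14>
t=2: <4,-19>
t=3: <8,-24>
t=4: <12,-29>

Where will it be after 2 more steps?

<10,-39>

The first coordinate travels 4 per step and bounces off the walls at 4 and 15.
  step 5: 12 → 14
  step 6: 14 → 10
The second coordinate changes by -5 each step: at step 6 it is -39.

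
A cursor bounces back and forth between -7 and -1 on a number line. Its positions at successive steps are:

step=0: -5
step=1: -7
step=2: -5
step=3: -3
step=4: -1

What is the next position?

-3

The value travels 2 per step and bounces off the walls at -7 and -1.
  step 5: -1 → -3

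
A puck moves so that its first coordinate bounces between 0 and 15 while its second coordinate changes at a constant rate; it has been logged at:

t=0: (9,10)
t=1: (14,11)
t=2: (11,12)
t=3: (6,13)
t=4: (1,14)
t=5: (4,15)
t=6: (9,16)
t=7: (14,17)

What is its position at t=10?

The first coordinate reflects between 0 and 15, moving 5 per step.
  step 8: 14 → 11
  step 9: 11 → 6
  step 10: 6 → 1
The second coordinate changes by +1 each step: at step 10 it is 20.

(1,20)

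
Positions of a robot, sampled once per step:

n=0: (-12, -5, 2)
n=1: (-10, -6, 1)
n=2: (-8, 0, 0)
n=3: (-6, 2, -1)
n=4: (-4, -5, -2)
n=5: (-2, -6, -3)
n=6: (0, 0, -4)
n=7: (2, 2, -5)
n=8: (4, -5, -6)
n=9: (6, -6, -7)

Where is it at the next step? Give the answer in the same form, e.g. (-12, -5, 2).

(8, 0, -8)

The first coordinate changes by +2 each step, so at step 10 it is -12 + 10·(2) = 8.
The second coordinate repeats the cycle [-5, -6, 0, 2] with period 4; step 10 mod 4 = 2, giving 0.
The third coordinate changes by -1 each step, so at step 10 it is 2 + 10·(-1) = -8.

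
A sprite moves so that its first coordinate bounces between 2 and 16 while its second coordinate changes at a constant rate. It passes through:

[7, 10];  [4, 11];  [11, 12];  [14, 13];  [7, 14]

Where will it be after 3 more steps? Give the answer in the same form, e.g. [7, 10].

The first coordinate reflects between 2 and 16, moving 7 per step.
  step 5: 7 → 4
  step 6: 4 → 11
  step 7: 11 → 14
The second coordinate changes by +1 each step: at step 7 it is 17.

[14, 17]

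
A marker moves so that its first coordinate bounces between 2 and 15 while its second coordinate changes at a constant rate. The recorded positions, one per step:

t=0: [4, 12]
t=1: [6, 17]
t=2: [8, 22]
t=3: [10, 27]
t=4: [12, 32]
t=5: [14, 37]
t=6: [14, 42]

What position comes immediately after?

[12, 47]

The first coordinate reflects between 2 and 15, moving 2 per step.
  step 7: 14 → 12
The second coordinate changes by +5 each step: at step 7 it is 47.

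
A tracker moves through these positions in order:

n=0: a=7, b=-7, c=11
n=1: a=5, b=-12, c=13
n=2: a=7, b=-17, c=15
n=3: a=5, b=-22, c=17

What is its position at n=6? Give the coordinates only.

A: cycles through 7, 5 every 2 steps. Step 6 lands at position 0 of the cycle → 7.
B: linear, -5 per step → -37 at step 6.
C: linear, +2 per step → 23 at step 6.

a=7, b=-37, c=23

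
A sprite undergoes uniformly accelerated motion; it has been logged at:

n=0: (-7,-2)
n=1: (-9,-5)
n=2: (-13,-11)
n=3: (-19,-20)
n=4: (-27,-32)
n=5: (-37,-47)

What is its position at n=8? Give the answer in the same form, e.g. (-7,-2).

(-79,-110)

Successive displacements: (-2,-3), (-4,-6), (-6,-9), (-8,-12), (-10,-15) — each changes by (-2,-3).
step 6: (-37,-47) + (-12,-18) → (-49,-65)
step 7: (-49,-65) + (-14,-21) → (-63,-86)
step 8: (-63,-86) + (-16,-24) → (-79,-110)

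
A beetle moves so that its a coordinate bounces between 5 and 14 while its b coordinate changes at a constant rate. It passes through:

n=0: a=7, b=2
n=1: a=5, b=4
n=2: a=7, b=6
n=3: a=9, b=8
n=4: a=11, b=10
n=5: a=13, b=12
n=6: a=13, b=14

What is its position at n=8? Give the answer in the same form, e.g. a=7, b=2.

The a coordinate reflects between 5 and 14, moving 2 per step.
  step 7: 13 → 11
  step 8: 11 → 9
The b coordinate changes by +2 each step: at step 8 it is 18.

a=9, b=18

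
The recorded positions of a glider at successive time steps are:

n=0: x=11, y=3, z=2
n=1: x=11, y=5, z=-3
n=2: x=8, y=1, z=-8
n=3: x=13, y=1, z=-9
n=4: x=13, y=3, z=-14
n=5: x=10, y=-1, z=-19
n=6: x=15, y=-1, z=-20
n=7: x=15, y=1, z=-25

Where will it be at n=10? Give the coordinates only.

x=17, y=-1, z=-36

The moves between consecutive positions are (+0, +2, -5), (-3, -4, -5), (+5, +0, -1), (+0, +2, -5), (-3, -4, -5), (+5, +0, -1), (+0, +2, -5); they repeat the 3-cycle [(+0, +2, -5), (-3, -4, -5), (+5, +0, -1)].
step 8: apply (-3, -4, -5) → x=12, y=-3, z=-30
step 9: apply (+5, +0, -1) → x=17, y=-3, z=-31
step 10: apply (+0, +2, -5) → x=17, y=-1, z=-36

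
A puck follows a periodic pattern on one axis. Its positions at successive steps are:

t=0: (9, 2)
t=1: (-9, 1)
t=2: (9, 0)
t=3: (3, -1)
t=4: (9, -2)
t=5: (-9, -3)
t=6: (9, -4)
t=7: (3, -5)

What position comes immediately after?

The first coordinate repeats the cycle [9, -9, 9, 3] with period 4; step 8 mod 4 = 0, giving 9.
The second coordinate changes by -1 each step, so at step 8 it is 2 + 8·(-1) = -6.

(9, -6)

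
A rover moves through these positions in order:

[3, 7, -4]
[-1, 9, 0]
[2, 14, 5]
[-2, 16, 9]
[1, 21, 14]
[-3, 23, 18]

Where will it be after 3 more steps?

Differencing gives [-4, +2, +4], [+3, +5, +5], [-4, +2, +4], [+3, +5, +5], [-4, +2, +4]. This is the pattern [-4, +2, +4], [+3, +5, +5] repeated.
step 6: apply [+3, +5, +5] → [0, 28, 23]
step 7: apply [-4, +2, +4] → [-4, 30, 27]
step 8: apply [+3, +5, +5] → [-1, 35, 32]

[-1, 35, 32]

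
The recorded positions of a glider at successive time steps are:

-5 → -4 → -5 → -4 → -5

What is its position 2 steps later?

-5

Consecutive displacements +1, -1, +1, -1 scale by a factor of -1 each step.
step 5: -5 + 1 → -4
step 6: -4 − 1 → -5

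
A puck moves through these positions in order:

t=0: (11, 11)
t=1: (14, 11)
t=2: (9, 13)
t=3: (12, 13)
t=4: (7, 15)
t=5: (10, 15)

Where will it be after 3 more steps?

(3, 19)

Differencing gives (+3, +0), (-5, +2), (+3, +0), (-5, +2), (+3, +0). This is the pattern (+3, +0), (-5, +2) repeated.
step 6: apply (-5, +2) → (5, 17)
step 7: apply (+3, +0) → (8, 17)
step 8: apply (-5, +2) → (3, 19)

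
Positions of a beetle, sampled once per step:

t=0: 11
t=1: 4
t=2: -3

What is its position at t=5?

-24

Each step adds -7 to the position.
step 3: -3 − 7 → -10
step 4: -10 − 7 → -17
step 5: -17 − 7 → -24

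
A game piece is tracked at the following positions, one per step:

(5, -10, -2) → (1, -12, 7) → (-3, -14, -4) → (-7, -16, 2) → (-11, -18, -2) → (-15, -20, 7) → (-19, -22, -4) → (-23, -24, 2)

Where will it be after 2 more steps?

First: linear, -4 per step → -31 at step 9.
Second: linear, -2 per step → -28 at step 9.
Third: cycles through -2, 7, -4, 2 every 4 steps. Step 9 lands at position 1 of the cycle → 7.

(-31, -28, 7)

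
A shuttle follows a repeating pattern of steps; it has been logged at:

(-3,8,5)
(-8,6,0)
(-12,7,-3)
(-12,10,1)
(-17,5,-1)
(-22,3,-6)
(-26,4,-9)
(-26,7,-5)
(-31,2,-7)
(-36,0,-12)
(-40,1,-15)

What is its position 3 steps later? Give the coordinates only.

(-50,-3,-18)

Differencing gives (-5,-2,-5), (-4,+1,-3), (+0,+3,+4), (-5,-5,-2), (-5,-2,-5), (-4,+1,-3), (+0,+3,+4), (-5,-5,-2), (-5,-2,-5), (-4,+1,-3). This is the pattern (-5,-2,-5), (-4,+1,-3), (+0,+3,+4), (-5,-5,-2) repeated.
step 11: apply (+0,+3,+4) → (-40,4,-11)
step 12: apply (-5,-5,-2) → (-45,-1,-13)
step 13: apply (-5,-2,-5) → (-50,-3,-18)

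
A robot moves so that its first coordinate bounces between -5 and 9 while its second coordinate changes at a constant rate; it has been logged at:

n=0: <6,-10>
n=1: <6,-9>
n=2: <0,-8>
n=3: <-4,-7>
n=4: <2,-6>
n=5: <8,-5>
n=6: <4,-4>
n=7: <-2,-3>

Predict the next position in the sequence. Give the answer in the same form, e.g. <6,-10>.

The first coordinate travels 6 per step and bounces off the walls at -5 and 9.
  step 8: -2 → -2
The second coordinate changes by +1 each step: at step 8 it is -2.

<-2,-2>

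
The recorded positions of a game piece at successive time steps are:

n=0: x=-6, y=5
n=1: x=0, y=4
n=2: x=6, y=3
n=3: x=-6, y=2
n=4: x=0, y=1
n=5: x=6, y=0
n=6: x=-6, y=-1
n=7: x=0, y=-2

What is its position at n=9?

x=-6, y=-4

The x coordinate repeats the cycle [-6, 0, 6] with period 3; step 9 mod 3 = 0, giving -6.
The y coordinate changes by -1 each step, so at step 9 it is 5 + 9·(-1) = -4.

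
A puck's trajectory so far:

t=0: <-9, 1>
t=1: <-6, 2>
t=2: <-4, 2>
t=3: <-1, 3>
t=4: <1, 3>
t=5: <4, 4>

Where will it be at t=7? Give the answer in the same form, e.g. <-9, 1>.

Differencing gives <+3, +1>, <+2, +0>, <+3, +1>, <+2, +0>, <+3, +1>. This is the pattern <+3, +1>, <+2, +0> repeated.
step 6: apply <+2, +0> → <6, 4>
step 7: apply <+3, +1> → <9, 5>

<9, 5>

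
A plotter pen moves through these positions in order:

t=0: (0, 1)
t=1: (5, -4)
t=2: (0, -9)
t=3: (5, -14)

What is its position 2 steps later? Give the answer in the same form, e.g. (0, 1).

(5, -24)

The first coordinate repeats the cycle [0, 5] with period 2; step 5 mod 2 = 1, giving 5.
The second coordinate changes by -5 each step, so at step 5 it is 1 + 5·(-5) = -24.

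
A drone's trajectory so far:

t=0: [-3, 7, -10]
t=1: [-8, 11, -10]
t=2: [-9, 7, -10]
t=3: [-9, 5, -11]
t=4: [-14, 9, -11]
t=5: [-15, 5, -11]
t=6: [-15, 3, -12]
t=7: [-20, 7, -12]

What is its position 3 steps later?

Step-to-step displacements: [-5, +4, +0], [-1, -4, +0], [+0, -2, -1], [-5, +4, +0], [-1, -4, +0], [+0, -2, -1], [-5, +4, +0] — a repeating cycle of length 3.
step 8: apply [-1, -4, +0] → [-21, 3, -12]
step 9: apply [+0, -2, -1] → [-21, 1, -13]
step 10: apply [-5, +4, +0] → [-26, 5, -13]

[-26, 5, -13]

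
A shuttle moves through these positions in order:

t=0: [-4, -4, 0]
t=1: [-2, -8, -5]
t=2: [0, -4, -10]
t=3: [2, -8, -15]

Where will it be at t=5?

[6, -8, -25]

First: linear, +2 per step → 6 at step 5.
Second: cycles through -4, -8 every 2 steps. Step 5 lands at position 1 of the cycle → -8.
Third: linear, -5 per step → -25 at step 5.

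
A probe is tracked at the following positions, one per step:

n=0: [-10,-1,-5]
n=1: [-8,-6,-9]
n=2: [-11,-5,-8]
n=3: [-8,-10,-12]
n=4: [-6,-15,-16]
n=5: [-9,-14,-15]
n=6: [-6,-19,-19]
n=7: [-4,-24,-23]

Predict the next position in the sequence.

[-7,-23,-22]

Differencing gives [+2,-5,-4], [-3,+1,+1], [+3,-5,-4], [+2,-5,-4], [-3,+1,+1], [+3,-5,-4], [+2,-5,-4]. This is the pattern [+2,-5,-4], [-3,+1,+1], [+3,-5,-4] repeated.
step 8: apply [-3,+1,+1] → [-7,-23,-22]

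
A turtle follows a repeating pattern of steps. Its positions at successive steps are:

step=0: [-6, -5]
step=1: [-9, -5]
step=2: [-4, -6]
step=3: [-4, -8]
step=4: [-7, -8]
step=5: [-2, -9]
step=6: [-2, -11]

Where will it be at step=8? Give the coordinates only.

The moves between consecutive positions are [-3, +0], [+5, -1], [+0, -2], [-3, +0], [+5, -1], [+0, -2]; they repeat the 3-cycle [[-3, +0], [+5, -1], [+0, -2]].
step 7: apply [-3, +0] → [-5, -11]
step 8: apply [+5, -1] → [0, -12]

[0, -12]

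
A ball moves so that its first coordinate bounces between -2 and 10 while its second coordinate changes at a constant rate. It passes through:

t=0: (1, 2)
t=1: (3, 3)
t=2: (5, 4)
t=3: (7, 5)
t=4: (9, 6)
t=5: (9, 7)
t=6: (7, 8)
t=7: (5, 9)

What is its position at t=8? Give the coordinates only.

The first coordinate travels 2 per step and bounces off the walls at -2 and 10.
  step 8: 5 → 3
The second coordinate changes by +1 each step: at step 8 it is 10.

(3, 10)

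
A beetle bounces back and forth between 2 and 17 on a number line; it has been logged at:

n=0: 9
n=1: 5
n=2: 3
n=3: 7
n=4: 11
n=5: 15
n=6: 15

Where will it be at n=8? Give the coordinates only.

7

The value reflects between 2 and 17, moving 4 per step.
  step 7: 15 → 11
  step 8: 11 → 7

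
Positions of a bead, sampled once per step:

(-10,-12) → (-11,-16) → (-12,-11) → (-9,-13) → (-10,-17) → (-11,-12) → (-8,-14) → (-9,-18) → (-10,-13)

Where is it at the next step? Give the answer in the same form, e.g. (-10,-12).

The moves between consecutive positions are (-1,-4), (-1,+5), (+3,-2), (-1,-4), (-1,+5), (+3,-2), (-1,-4), (-1,+5); they repeat the 3-cycle [(-1,-4), (-1,+5), (+3,-2)].
step 9: apply (+3,-2) → (-7,-15)

(-7,-15)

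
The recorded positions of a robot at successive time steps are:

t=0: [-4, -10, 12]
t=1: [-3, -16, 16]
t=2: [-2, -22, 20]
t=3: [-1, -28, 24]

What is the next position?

The position changes by [+1, -6, +4] every step.
step 4: [-1, -28, 24] + [+1, -6, +4] → [0, -34, 28]

[0, -34, 28]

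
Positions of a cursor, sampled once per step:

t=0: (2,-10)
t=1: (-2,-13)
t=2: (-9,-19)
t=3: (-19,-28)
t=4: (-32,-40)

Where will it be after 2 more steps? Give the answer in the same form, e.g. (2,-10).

First differences are (-4,-3), (-7,-6), (-10,-9), (-13,-12); their common second difference is (-3,-3) (constant acceleration).
step 5: (-32,-40) + (-16,-15) → (-48,-55)
step 6: (-48,-55) + (-19,-18) → (-67,-73)

(-67,-73)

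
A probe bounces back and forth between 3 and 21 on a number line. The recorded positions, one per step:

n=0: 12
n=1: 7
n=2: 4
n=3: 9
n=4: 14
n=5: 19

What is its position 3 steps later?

8

The value travels 5 per step and bounces off the walls at 3 and 21.
  step 6: 19 → 18
  step 7: 18 → 13
  step 8: 13 → 8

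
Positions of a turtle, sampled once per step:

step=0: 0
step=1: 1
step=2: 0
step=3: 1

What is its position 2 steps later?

Consecutive displacements +1, -1, +1 scale by a factor of -1 each step.
step 4: 1 − 1 → 0
step 5: 0 + 1 → 1

1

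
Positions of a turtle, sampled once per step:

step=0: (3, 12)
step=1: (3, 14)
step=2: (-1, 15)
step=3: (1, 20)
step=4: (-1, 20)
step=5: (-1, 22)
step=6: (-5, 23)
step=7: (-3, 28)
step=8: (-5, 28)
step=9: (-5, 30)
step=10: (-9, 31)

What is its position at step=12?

The moves between consecutive positions are (+0, +2), (-4, +1), (+2, +5), (-2, +0), (+0, +2), (-4, +1), (+2, +5), (-2, +0), (+0, +2), (-4, +1); they repeat the 4-cycle [(+0, +2), (-4, +1), (+2, +5), (-2, +0)].
step 11: apply (+2, +5) → (-7, 36)
step 12: apply (-2, +0) → (-9, 36)

(-9, 36)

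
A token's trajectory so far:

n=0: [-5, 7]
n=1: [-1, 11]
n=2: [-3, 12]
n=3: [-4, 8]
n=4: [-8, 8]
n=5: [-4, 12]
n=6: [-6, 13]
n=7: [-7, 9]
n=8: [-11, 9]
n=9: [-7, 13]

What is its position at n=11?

Differencing gives [+4, +4], [-2, +1], [-1, -4], [-4, +0], [+4, +4], [-2, +1], [-1, -4], [-4, +0], [+4, +4]. This is the pattern [+4, +4], [-2, +1], [-1, -4], [-4, +0] repeated.
step 10: apply [-2, +1] → [-9, 14]
step 11: apply [-1, -4] → [-10, 10]

[-10, 10]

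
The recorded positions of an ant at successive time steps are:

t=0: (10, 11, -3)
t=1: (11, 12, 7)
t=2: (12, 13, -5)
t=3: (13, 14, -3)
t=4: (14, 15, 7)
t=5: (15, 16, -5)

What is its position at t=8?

(18, 19, -5)

The first coordinate changes by +1 each step, so at step 8 it is 10 + 8·(1) = 18.
The second coordinate changes by +1 each step, so at step 8 it is 11 + 8·(1) = 19.
The third coordinate repeats the cycle [-3, 7, -5] with period 3; step 8 mod 3 = 2, giving -5.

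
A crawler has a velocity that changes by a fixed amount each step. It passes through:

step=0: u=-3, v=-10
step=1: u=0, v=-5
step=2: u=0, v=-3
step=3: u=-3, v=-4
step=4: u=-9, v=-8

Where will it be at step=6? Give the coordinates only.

u=-30, v=-25

Successive displacements: (+3, +5), (+0, +2), (-3, -1), (-6, -4) — each changes by (-3, -3).
step 5: u=-9, v=-8 + (-9, -7) → u=-18, v=-15
step 6: u=-18, v=-15 + (-12, -10) → u=-30, v=-25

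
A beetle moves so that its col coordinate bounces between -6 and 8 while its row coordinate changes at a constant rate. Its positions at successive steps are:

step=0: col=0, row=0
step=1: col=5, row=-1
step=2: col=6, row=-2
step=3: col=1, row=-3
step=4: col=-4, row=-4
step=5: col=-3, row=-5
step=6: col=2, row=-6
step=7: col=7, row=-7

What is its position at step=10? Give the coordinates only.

col=-6, row=-10

The col coordinate travels 5 per step and bounces off the walls at -6 and 8.
  step 8: 7 → 4
  step 9: 4 → -1
  step 10: -1 → -6
The row coordinate changes by -1 each step: at step 10 it is -10.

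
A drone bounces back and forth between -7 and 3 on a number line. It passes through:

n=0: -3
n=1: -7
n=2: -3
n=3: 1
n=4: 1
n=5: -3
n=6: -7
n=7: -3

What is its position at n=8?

1

The value travels 4 per step and bounces off the walls at -7 and 3.
  step 8: -3 → 1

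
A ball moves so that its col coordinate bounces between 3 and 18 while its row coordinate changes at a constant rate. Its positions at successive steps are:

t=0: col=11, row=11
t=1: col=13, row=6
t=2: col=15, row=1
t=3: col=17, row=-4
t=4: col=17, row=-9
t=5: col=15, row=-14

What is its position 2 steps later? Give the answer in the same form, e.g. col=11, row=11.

The col coordinate reflects between 3 and 18, moving 2 per step.
  step 6: 15 → 13
  step 7: 13 → 11
The row coordinate changes by -5 each step: at step 7 it is -24.

col=11, row=-24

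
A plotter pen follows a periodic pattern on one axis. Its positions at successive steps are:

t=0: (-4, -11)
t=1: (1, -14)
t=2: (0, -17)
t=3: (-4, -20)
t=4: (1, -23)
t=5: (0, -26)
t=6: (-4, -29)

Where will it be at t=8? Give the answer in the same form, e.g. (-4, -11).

(0, -35)

The first coordinate repeats the cycle [-4, 1, 0] with period 3; step 8 mod 3 = 2, giving 0.
The second coordinate changes by -3 each step, so at step 8 it is -11 + 8·(-3) = -35.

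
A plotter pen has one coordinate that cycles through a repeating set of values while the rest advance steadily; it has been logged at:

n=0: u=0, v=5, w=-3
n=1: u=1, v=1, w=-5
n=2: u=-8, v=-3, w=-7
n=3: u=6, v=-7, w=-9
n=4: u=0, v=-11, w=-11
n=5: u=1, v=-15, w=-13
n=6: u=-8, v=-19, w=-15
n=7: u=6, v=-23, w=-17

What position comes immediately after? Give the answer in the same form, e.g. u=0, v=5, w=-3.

u=0, v=-27, w=-19

U: cycles through 0, 1, -8, 6 every 4 steps. Step 8 lands at position 0 of the cycle → 0.
V: linear, -4 per step → -27 at step 8.
W: linear, -2 per step → -19 at step 8.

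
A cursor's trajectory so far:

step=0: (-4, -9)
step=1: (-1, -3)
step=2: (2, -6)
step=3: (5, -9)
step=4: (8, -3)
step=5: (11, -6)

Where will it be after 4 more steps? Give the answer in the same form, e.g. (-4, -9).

(23, -9)

The first coordinate changes by +3 each step, so at step 9 it is -4 + 9·(3) = 23.
The second coordinate repeats the cycle [-9, -3, -6] with period 3; step 9 mod 3 = 0, giving -9.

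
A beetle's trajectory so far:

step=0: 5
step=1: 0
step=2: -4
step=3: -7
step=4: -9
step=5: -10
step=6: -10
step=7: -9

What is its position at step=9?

-4

First differences are -5, -4, -3, -2, -1, +0, +1; their common second difference is +1 (constant acceleration).
step 8: -9 + 2 → -7
step 9: -7 + 3 → -4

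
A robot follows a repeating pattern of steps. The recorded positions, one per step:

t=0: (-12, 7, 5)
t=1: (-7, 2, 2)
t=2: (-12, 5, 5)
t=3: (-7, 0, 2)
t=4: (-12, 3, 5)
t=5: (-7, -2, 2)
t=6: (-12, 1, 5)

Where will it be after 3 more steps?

Step-to-step displacements: (+5, -5, -3), (-5, +3, +3), (+5, -5, -3), (-5, +3, +3), (+5, -5, -3), (-5, +3, +3) — a repeating cycle of length 2.
step 7: apply (+5, -5, -3) → (-7, -4, 2)
step 8: apply (-5, +3, +3) → (-12, -1, 5)
step 9: apply (+5, -5, -3) → (-7, -6, 2)

(-7, -6, 2)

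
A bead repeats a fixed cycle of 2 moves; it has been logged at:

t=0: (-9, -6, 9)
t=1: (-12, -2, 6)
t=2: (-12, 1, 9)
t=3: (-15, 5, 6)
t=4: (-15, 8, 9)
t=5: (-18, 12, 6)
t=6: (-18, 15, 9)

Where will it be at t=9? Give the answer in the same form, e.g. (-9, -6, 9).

Step-to-step displacements: (-3, +4, -3), (+0, +3, +3), (-3, +4, -3), (+0, +3, +3), (-3, +4, -3), (+0, +3, +3) — a repeating cycle of length 2.
step 7: apply (-3, +4, -3) → (-21, 19, 6)
step 8: apply (+0, +3, +3) → (-21, 22, 9)
step 9: apply (-3, +4, -3) → (-24, 26, 6)

(-24, 26, 6)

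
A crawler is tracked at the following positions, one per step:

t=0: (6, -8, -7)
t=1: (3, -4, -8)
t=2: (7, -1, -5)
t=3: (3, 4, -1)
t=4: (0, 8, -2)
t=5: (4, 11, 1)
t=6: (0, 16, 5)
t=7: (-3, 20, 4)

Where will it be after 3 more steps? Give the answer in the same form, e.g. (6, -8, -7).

(-6, 32, 10)

Step-to-step displacements: (-3, +4, -1), (+4, +3, +3), (-4, +5, +4), (-3, +4, -1), (+4, +3, +3), (-4, +5, +4), (-3, +4, -1) — a repeating cycle of length 3.
step 8: apply (+4, +3, +3) → (1, 23, 7)
step 9: apply (-4, +5, +4) → (-3, 28, 11)
step 10: apply (-3, +4, -1) → (-6, 32, 10)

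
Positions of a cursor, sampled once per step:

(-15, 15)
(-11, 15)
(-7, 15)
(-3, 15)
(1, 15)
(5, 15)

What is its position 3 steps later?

(17, 15)

Each step adds (+4, +0) to the position.
step 6: (5, 15) + (+4, +0) → (9, 15)
step 7: (9, 15) + (+4, +0) → (13, 15)
step 8: (13, 15) + (+4, +0) → (17, 15)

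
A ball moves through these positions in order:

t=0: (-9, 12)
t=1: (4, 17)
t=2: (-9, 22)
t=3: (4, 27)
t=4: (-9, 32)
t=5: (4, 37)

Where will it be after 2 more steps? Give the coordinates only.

First: cycles through -9, 4 every 2 steps. Step 7 lands at position 1 of the cycle → 4.
Second: linear, +5 per step → 47 at step 7.

(4, 47)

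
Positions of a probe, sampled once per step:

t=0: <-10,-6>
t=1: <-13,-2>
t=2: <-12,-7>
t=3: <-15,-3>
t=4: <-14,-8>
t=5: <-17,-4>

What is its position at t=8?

Differencing gives <-3,+4>, <+1,-5>, <-3,+4>, <+1,-5>, <-3,+4>. This is the pattern <-3,+4>, <+1,-5> repeated.
step 6: apply <+1,-5> → <-16,-9>
step 7: apply <-3,+4> → <-19,-5>
step 8: apply <+1,-5> → <-18,-10>

<-18,-10>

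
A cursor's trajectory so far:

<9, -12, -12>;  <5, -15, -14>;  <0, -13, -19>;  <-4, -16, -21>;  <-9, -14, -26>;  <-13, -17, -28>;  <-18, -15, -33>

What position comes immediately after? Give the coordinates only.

The moves between consecutive positions are <-4, -3, -2>, <-5, +2, -5>, <-4, -3, -2>, <-5, +2, -5>, <-4, -3, -2>, <-5, +2, -5>; they repeat the 2-cycle [<-4, -3, -2>, <-5, +2, -5>].
step 7: apply <-4, -3, -2> → <-22, -18, -35>

<-22, -18, -35>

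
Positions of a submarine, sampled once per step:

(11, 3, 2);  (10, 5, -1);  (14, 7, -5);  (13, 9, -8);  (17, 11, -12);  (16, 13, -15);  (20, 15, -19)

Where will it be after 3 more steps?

Step-to-step displacements: (-1, +2, -3), (+4, +2, -4), (-1, +2, -3), (+4, +2, -4), (-1, +2, -3), (+4, +2, -4) — a repeating cycle of length 2.
step 7: apply (-1, +2, -3) → (19, 17, -22)
step 8: apply (+4, +2, -4) → (23, 19, -26)
step 9: apply (-1, +2, -3) → (22, 21, -29)

(22, 21, -29)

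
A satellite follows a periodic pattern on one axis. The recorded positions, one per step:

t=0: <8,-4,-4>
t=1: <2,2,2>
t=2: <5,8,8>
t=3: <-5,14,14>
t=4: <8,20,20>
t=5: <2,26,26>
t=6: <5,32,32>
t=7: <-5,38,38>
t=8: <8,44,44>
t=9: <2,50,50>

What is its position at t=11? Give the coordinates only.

First: cycles through 8, 2, 5, -5 every 4 steps. Step 11 lands at position 3 of the cycle → -5.
Second: linear, +6 per step → 62 at step 11.
Third: linear, +6 per step → 62 at step 11.

<-5,62,62>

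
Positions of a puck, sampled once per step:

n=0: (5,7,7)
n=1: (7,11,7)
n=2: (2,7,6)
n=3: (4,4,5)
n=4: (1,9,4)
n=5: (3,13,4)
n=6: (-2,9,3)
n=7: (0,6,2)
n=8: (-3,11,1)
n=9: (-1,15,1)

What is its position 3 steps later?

(-7,13,-2)

The moves between consecutive positions are (+2,+4,+0), (-5,-4,-1), (+2,-3,-1), (-3,+5,-1), (+2,+4,+0), (-5,-4,-1), (+2,-3,-1), (-3,+5,-1), (+2,+4,+0); they repeat the 4-cycle [(+2,+4,+0), (-5,-4,-1), (+2,-3,-1), (-3,+5,-1)].
step 10: apply (-5,-4,-1) → (-6,11,0)
step 11: apply (+2,-3,-1) → (-4,8,-1)
step 12: apply (-3,+5,-1) → (-7,13,-2)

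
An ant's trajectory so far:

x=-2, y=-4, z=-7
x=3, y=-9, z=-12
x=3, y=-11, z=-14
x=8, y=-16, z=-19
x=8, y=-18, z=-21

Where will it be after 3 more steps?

x=18, y=-30, z=-33

Step-to-step displacements: (+5, -5, -5), (+0, -2, -2), (+5, -5, -5), (+0, -2, -2) — a repeating cycle of length 2.
step 5: apply (+5, -5, -5) → x=13, y=-23, z=-26
step 6: apply (+0, -2, -2) → x=13, y=-25, z=-28
step 7: apply (+5, -5, -5) → x=18, y=-30, z=-33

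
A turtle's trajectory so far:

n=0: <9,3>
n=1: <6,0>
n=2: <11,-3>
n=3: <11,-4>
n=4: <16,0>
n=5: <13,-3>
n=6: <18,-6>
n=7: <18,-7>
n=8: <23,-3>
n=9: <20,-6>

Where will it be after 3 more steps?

<30,-6>

Step-to-step displacements: <-3,-3>, <+5,-3>, <+0,-1>, <+5,+4>, <-3,-3>, <+5,-3>, <+0,-1>, <+5,+4>, <-3,-3> — a repeating cycle of length 4.
step 10: apply <+5,-3> → <25,-9>
step 11: apply <+0,-1> → <25,-10>
step 12: apply <+5,+4> → <30,-6>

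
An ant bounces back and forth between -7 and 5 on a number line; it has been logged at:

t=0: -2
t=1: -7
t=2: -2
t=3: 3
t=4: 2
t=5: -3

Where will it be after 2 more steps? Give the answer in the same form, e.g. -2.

-1

The value travels 5 per step and bounces off the walls at -7 and 5.
  step 6: -3 → -6
  step 7: -6 → -1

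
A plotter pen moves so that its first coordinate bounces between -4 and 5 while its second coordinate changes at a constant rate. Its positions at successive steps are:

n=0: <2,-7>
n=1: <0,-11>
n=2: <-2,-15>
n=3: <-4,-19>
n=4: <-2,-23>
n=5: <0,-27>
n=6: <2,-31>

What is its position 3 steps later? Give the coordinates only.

<2,-43>

The first coordinate travels 2 per step and bounces off the walls at -4 and 5.
  step 7: 2 → 4
  step 8: 4 → 4
  step 9: 4 → 2
The second coordinate changes by -4 each step: at step 9 it is -43.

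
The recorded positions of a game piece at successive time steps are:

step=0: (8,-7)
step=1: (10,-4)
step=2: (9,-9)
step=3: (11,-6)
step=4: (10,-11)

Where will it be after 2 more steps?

(11,-13)

Differencing gives (+2,+3), (-1,-5), (+2,+3), (-1,-5). This is the pattern (+2,+3), (-1,-5) repeated.
step 5: apply (+2,+3) → (12,-8)
step 6: apply (-1,-5) → (11,-13)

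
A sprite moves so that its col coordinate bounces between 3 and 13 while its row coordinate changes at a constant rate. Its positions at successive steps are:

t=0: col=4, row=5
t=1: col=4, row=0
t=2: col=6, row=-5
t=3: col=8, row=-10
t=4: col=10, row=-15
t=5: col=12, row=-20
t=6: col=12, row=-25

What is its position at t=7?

The col coordinate travels 2 per step and bounces off the walls at 3 and 13.
  step 7: 12 → 10
The row coordinate changes by -5 each step: at step 7 it is -30.

col=10, row=-30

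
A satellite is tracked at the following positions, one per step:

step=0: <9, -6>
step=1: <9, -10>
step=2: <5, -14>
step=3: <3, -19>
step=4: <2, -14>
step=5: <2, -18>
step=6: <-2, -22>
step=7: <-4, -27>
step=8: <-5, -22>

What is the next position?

Differencing gives <+0, -4>, <-4, -4>, <-2, -5>, <-1, +5>, <+0, -4>, <-4, -4>, <-2, -5>, <-1, +5>. This is the pattern <+0, -4>, <-4, -4>, <-2, -5>, <-1, +5> repeated.
step 9: apply <+0, -4> → <-5, -26>

<-5, -26>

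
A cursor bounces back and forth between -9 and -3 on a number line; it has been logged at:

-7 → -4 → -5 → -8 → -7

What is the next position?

The value reflects between -9 and -3, moving 3 per step.
  step 5: -7 → -4

-4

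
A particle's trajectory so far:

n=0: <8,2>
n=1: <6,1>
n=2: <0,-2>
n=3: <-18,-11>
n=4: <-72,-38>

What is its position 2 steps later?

The jumps are <-2,-1>, <-6,-3>, <-18,-9>, <-54,-27> — a geometric progression with ratio 3.
step 5: <-72,-38> + <-162,-81> → <-234,-119>
step 6: <-234,-119> + <-486,-243> → <-720,-362>

<-720,-362>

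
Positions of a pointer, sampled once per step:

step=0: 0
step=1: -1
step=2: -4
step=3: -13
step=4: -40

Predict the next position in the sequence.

-121

The jumps are -1, -3, -9, -27 — a geometric progression with ratio 3.
step 5: -40 − 81 → -121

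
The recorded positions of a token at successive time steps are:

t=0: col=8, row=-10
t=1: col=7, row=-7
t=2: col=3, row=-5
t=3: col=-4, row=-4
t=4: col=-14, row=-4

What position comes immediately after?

col=-27, row=-5

Taking differences between consecutive positions: (-1, +3), (-4, +2), (-7, +1), (-10, +0). These grow by (-3, -1) each step.
step 5: col=-14, row=-4 + (-13, -1) → col=-27, row=-5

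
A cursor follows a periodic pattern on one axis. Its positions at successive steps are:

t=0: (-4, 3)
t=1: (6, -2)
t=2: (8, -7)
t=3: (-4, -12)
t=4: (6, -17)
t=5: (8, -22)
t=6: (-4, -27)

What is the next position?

(6, -32)

The first coordinate repeats the cycle [-4, 6, 8] with period 3; step 7 mod 3 = 1, giving 6.
The second coordinate changes by -5 each step, so at step 7 it is 3 + 7·(-5) = -32.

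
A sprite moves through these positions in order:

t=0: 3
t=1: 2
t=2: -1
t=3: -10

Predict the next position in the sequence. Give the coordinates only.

Step-to-step displacements: -1, -3, -9; each is 3× the previous.
step 4: -10 − 27 → -37

-37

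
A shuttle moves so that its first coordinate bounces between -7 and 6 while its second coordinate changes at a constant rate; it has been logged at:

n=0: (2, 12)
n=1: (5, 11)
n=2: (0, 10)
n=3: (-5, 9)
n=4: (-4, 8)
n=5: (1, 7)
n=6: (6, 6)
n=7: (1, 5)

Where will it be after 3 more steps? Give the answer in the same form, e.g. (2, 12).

The first coordinate travels 5 per step and bounces off the walls at -7 and 6.
  step 8: 1 → -4
  step 9: -4 → -5
  step 10: -5 → 0
The second coordinate changes by -1 each step: at step 10 it is 2.

(0, 2)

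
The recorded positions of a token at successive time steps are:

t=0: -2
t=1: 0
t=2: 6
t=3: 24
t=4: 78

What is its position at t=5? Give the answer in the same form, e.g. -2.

240

Consecutive displacements +2, +6, +18, +54 scale by a factor of 3 each step.
step 5: 78 + 162 → 240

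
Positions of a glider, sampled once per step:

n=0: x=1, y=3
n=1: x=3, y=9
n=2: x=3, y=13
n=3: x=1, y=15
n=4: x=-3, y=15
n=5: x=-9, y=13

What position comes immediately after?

x=-17, y=9

Successive displacements: (+2,+6), (+0,+4), (-2,+2), (-4,+0), (-6,-2) — each changes by (-2,-2).
step 6: x=-9, y=13 + (-8,-4) → x=-17, y=9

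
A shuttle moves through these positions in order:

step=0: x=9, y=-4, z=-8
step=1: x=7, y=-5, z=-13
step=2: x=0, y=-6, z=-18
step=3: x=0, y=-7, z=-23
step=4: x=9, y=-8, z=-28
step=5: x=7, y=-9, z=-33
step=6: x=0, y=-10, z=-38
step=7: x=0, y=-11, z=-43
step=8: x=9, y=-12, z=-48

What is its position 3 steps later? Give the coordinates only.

X: cycles through 9, 7, 0, 0 every 4 steps. Step 11 lands at position 3 of the cycle → 0.
Y: linear, -1 per step → -15 at step 11.
Z: linear, -5 per step → -63 at step 11.

x=0, y=-15, z=-63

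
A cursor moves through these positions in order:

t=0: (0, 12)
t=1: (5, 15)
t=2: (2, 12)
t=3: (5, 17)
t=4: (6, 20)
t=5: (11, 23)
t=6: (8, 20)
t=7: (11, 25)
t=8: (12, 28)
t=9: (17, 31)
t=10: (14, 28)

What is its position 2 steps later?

Differencing gives (+5, +3), (-3, -3), (+3, +5), (+1, +3), (+5, +3), (-3, -3), (+3, +5), (+1, +3), (+5, +3), (-3, -3). This is the pattern (+5, +3), (-3, -3), (+3, +5), (+1, +3) repeated.
step 11: apply (+3, +5) → (17, 33)
step 12: apply (+1, +3) → (18, 36)

(18, 36)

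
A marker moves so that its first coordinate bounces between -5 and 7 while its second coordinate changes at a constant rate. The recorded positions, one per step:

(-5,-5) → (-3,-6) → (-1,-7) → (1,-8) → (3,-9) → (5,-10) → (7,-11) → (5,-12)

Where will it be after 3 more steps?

The first coordinate reflects between -5 and 7, moving 2 per step.
  step 8: 5 → 3
  step 9: 3 → 1
  step 10: 1 → -1
The second coordinate changes by -1 each step: at step 10 it is -15.

(-1,-15)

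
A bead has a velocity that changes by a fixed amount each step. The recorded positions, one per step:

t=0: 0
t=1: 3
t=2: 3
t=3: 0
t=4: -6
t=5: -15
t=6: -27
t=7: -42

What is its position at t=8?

First differences are +3, +0, -3, -6, -9, -12, -15; their common second difference is -3 (constant acceleration).
step 8: -42 − 18 → -60

-60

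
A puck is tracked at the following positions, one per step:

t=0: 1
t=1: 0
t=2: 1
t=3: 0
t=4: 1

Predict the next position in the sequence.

The jumps are -1, +1, -1, +1 — a geometric progression with ratio -1.
step 5: 1 − 1 → 0

0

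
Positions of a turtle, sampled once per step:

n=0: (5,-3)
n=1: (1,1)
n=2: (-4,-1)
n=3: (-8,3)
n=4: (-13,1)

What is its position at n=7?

(-26,7)

The moves between consecutive positions are (-4,+4), (-5,-2), (-4,+4), (-5,-2); they repeat the 2-cycle [(-4,+4), (-5,-2)].
step 5: apply (-4,+4) → (-17,5)
step 6: apply (-5,-2) → (-22,3)
step 7: apply (-4,+4) → (-26,7)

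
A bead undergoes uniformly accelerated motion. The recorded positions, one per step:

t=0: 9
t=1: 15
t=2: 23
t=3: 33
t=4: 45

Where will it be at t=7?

First differences are +6, +8, +10, +12; their common second difference is +2 (constant acceleration).
step 5: 45 + 14 → 59
step 6: 59 + 16 → 75
step 7: 75 + 18 → 93

93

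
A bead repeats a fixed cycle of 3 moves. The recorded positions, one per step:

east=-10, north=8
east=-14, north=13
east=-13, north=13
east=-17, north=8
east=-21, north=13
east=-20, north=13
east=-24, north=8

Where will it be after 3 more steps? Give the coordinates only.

The moves between consecutive positions are (-4,+5), (+1,+0), (-4,-5), (-4,+5), (+1,+0), (-4,-5); they repeat the 3-cycle [(-4,+5), (+1,+0), (-4,-5)].
step 7: apply (-4,+5) → east=-28, north=13
step 8: apply (+1,+0) → east=-27, north=13
step 9: apply (-4,-5) → east=-31, north=8

east=-31, north=8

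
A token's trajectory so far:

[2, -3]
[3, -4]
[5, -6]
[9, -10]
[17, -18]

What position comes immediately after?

Consecutive displacements [+1, -1], [+2, -2], [+4, -4], [+8, -8] scale by a factor of 2 each step.
step 5: [17, -18] + [+16, -16] → [33, -34]

[33, -34]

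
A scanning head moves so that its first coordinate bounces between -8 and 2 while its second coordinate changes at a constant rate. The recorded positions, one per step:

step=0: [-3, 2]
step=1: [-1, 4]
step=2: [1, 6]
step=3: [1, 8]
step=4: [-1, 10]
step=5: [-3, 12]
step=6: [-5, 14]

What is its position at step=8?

The first coordinate travels 2 per step and bounces off the walls at -8 and 2.
  step 7: -5 → -7
  step 8: -7 → -7
The second coordinate changes by +2 each step: at step 8 it is 18.

[-7, 18]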